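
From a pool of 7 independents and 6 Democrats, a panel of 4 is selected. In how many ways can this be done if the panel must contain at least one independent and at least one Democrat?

665

With no constraint there are C(13,4) = 715 possible selections.
Selections missing a whole group: no independents → C(6,4) = 15; no Democrats → C(7,4) = 35.
Both groups omitted at once is impossible, so 715 − 50 = 665.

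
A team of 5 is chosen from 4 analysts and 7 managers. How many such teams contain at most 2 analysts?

371

Split by how many analysts are chosen (0 through 2).
Sum: C(4,0)·C(7,5) + C(4,1)·C(7,4) + C(4,2)·C(7,3) = 21 + 140 + 210 = 371.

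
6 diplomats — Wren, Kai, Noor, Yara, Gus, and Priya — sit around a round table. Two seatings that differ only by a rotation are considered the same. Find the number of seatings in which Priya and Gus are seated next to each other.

48

Glue Priya and Gus into a block (2 internal orders). Seating 5 units around a circle gives (4)! arrangements.
So 2 × (4)! = 2 × 24 = 48.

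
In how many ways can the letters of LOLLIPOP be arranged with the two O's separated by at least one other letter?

There are 8!/(3!·2!·2!) = 1680 arrangements of LOLLIPOP in total.
If the two O's are adjacent, glue them into one block, leaving 7 items to arrange: (7)!/(3!·2!) = 420 ways.
Subtracting, 1680 − 420 = 1260 arrangements keep the O's apart.

1260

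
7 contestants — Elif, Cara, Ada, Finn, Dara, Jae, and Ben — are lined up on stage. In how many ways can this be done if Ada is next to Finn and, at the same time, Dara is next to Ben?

Treat {Ada,Finn} as one block (2 orders) and {Dara,Ben} as another (2 orders).
That leaves 5 units to arrange: 2 × 2 × 5! = 4 × 120 = 480.

480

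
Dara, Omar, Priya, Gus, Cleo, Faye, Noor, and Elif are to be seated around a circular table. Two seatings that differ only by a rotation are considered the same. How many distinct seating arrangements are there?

5040

Seat Dara anywhere (absorbing the rotational symmetry), then permute the other 7: (7)! = 5040.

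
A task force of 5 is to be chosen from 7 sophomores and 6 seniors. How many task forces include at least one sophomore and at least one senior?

Total 5-person selections from all 13: C(13,5) = 1287.
Selections missing a whole group: no sophomores → C(6,5) = 6; no seniors → C(7,5) = 21.
Both groups omitted at once is impossible, so 1287 − 27 = 1260.

1260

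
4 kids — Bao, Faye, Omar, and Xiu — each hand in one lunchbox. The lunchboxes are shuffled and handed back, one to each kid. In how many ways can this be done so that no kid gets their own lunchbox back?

9

Count assignments avoiding every fixed point. For any j of the 4 kids fixed to their own lunchbox, the other 4−j can be arranged in (4−j)! ways.
By inclusion–exclusion this is Σ_{j=0}^{4} (−1)^j C(4,j)·(4−j)!.
Computing: 24 − 24 + 12 − 4 + 1 = 9.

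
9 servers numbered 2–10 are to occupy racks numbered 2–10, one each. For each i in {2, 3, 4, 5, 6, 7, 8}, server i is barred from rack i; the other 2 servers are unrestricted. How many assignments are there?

Let Aᵢ (for 2 ≤ i ≤ 8) be the placements that put server i in its forbidden rack. Any j of these fix j positions, leaving (9−j)! ways to fill the rest, and there are C(7,j) ways to pick which j.
By inclusion–exclusion, the number of valid placements is Σ_{j=0}^{7} (−1)^j C(7,j)·(9−j)!.
Computing: 362880 − 282240 + 105840 − 25200 + 4200 − 504 + 42 − 2 = 165016.

165016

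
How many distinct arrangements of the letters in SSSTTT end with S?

With the last slot taken by S, it remains to arrange the other 5 letters (SSTTT).
Those 5 letters have S appearing twice and T appearing 3 times, giving (5)!/(3!·2!) = 10.

10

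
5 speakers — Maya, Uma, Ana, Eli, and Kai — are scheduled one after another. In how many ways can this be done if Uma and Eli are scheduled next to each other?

Place the 3 others and the Uma-Eli pair as 4 objects in a line; the pair has 2 internal arrangements.
That gives 2 × 4! = 2 × 24 = 48.

48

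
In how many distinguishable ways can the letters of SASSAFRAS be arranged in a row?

The 9 letters of SASSAFRAS have repeats: A appearing 3 times and S appearing 4 times.
The number of distinct arrangements is 9!/(4!·3!) = 362880/144 = 2520.

2520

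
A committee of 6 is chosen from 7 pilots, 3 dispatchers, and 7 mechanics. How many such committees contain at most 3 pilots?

Split by how many pilots are chosen (0 through 3).
Sum: C(7,0)·C(10,6) + C(7,1)·C(10,5) + C(7,2)·C(10,4) + C(7,3)·C(10,3) = 210 + 1764 + 4410 + 4200 = 10584.

10584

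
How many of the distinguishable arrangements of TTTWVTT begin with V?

6

With the first slot taken by V, it remains to arrange the other 6 letters (TTTWTT).
Those 6 letters have T appearing 5 times, giving (6)!/(5!) = 6.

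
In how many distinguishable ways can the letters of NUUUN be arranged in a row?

The 5 letters of NUUUN have repeats: N appearing twice and U appearing 3 times.
The number of distinct arrangements is 5!/(3!·2!) = 120/12 = 10.

10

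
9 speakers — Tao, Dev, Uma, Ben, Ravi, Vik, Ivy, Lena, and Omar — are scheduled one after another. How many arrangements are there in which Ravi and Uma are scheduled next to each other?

Glue Ravi and Uma into one block (2 internal orders), leaving 8 units to arrange in a row.
That gives 2 × 8! = 2 × 40320 = 80640.

80640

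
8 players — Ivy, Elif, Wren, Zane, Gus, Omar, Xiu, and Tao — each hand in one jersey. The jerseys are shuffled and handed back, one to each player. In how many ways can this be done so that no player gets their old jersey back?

Let Aᵢ be the assignments in which player i gets their old jersey. We want the size of the complement of A₁∪…∪A_8.
By inclusion–exclusion this is Σ_{j=0}^{8} (−1)^j C(8,j)·(8−j)!.
Computing: 40320 − 40320 + 20160 − 6720 + 1680 − 336 + 56 − 8 + 1 = 14833.

14833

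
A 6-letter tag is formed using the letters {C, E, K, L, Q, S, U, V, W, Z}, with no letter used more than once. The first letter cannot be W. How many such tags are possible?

The first letter has 10−1 = 9 choices (anything except W).
The remaining 5 letters are filled from the other 9 symbols without repetition: 9 × 8 × 7 × 6 × 5 = 15120.
Total: 9 × 15120 = 136080.

136080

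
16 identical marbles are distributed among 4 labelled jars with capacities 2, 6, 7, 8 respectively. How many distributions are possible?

84

Without the upper bounds there are C(19,3) = 969 ways to split 16 among 4 jars.
Subtract solutions that violate a single cap (substitute x_i' = x_i − (cap_i+1)): x_1 ≥ 3 gives C(16,3) = 560; x_2 ≥ 7 gives C(12,3) = 220; x_3 ≥ 8 gives C(11,3) = 165; x_4 ≥ 9 gives C(10,3) = 120. Together 1065.
Add back pairs where two caps are both exceeded: 84 + 56 + 35 + 4 + 1 + 0 = 180.
By inclusion–exclusion the count is 969 − 1065 + 180 = 84.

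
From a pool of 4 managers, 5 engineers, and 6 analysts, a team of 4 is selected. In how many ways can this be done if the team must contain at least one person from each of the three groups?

With no constraint there are C(15,4) = 1365 possible selections.
Subtract selections that omit an entire group: no managers → C(11,4) = 330; no engineers → C(10,4) = 210; no analysts → C(9,4) = 126.
Add back selections omitting two groups (i.e. drawn from a single group): C(4,4) + C(5,4) + C(6,4) = 21.
By inclusion–exclusion: 1365 − 666 + 21 = 720.

720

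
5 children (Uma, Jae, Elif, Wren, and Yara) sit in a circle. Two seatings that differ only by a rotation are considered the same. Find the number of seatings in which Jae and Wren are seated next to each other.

12

Treat {Jae, Wren} as one unit (2 internal orders) and seat the resulting 4 units around the table: (3)! circular arrangements.
So 2 × (3)! = 2 × 6 = 12.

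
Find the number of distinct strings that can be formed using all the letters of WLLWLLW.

WLLWLLW has 7 letters with L appearing 4 times and W appearing 3 times.
The number of distinct arrangements is 7!/(4!·3!) = 5040/144 = 35.

35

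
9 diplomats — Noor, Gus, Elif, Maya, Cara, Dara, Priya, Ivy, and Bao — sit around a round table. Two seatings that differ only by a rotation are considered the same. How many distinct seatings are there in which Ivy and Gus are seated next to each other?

Glue Ivy and Gus into a block (2 internal orders). Seating 8 units around a circle gives (7)! arrangements.
So 2 × (7)! = 2 × 5040 = 10080.

10080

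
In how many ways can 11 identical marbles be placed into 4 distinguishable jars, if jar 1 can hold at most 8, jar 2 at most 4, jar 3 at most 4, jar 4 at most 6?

155

By stars and bars, unrestricted non-negative solutions to x_1+…+x_4 = 11 number C(11+3,3) = 364.
Subtract solutions that violate a single cap (substitute x_i' = x_i − (cap_i+1)): x_1 ≥ 9 gives C(5,3) = 10; x_2 ≥ 5 gives C(9,3) = 84; x_3 ≥ 5 gives C(9,3) = 84; x_4 ≥ 7 gives C(7,3) = 35. Together 213.
Add back pairs where two caps are both exceeded: 0 + 0 + 0 + 4 + 0 + 0 = 4.
By inclusion–exclusion the count is 364 − 213 + 4 = 155.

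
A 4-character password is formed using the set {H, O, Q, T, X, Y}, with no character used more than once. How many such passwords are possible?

With no repetition, fill the 4 characters in order: 6 choices, then 5, down to 3.
That product is 6 × 5 × 4 × 3 = 360.

360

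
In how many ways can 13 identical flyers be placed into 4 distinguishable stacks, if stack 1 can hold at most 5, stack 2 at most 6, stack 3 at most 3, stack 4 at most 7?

By stars and bars, unrestricted non-negative solutions to x_1+…+x_4 = 13 number C(13+3,3) = 560.
Subtract solutions that violate a single cap (substitute x_i' = x_i − (cap_i+1)): x_1 ≥ 6 gives C(10,3) = 120; x_2 ≥ 7 gives C(9,3) = 84; x_3 ≥ 4 gives C(12,3) = 220; x_4 ≥ 8 gives C(8,3) = 56. Together 480.
Add back pairs where two caps are both exceeded: 1 + 20 + 0 + 10 + 0 + 4 = 35.
By inclusion–exclusion the count is 560 − 480 + 35 = 115.

115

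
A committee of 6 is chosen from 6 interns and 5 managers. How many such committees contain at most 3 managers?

381

Split by how many managers are chosen (0 through 3).
Sum: C(5,0)·C(6,6) + C(5,1)·C(6,5) + C(5,2)·C(6,4) + C(5,3)·C(6,3) = 1 + 30 + 150 + 200 = 381.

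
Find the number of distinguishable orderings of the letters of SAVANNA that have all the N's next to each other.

120

Treat the 2 copies of N as a single block. The multiset to arrange is then {NN, A, A, A, S, V}, 6 items in all.
That gives (6)!/(3!) = 120 arrangements.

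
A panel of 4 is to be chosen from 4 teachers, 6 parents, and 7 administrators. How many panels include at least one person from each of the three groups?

With no constraint there are C(17,4) = 2380 possible selections.
Subtract selections that omit an entire group: no teachers → C(13,4) = 715; no parents → C(11,4) = 330; no administrators → C(10,4) = 210.
Add back selections omitting two groups (i.e. drawn from a single group): C(4,4) + C(6,4) + C(7,4) = 51.
By inclusion–exclusion: 2380 − 1255 + 51 = 1176.

1176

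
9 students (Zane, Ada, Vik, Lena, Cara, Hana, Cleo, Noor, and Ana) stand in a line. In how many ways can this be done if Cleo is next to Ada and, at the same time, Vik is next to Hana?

20160

Treat {Cleo,Ada} as one block (2 orders) and {Vik,Hana} as another (2 orders).
That leaves 7 units to arrange: 2 × 2 × 7! = 4 × 5040 = 20160.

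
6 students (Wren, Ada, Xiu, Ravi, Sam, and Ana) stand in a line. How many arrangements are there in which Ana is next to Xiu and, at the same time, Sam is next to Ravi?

96

Treat {Ana,Xiu} as one block (2 orders) and {Sam,Ravi} as another (2 orders).
That leaves 4 units to arrange: 2 × 2 × 4! = 4 × 24 = 96.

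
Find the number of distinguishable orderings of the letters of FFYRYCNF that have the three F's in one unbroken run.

360

Treat the 3 copies of F as a single block. The multiset to arrange is then {FFF, C, N, R, Y, Y}, 6 items in all.
That gives (6)!/(2!) = 360 arrangements.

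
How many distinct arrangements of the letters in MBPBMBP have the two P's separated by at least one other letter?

There are 7!/(3!·2!·2!) = 210 arrangements of MBPBMBP in total.
If the two P's are adjacent, glue them into one block, leaving 6 items to arrange: (6)!/(3!·2!) = 60 ways.
Subtracting, 210 − 60 = 150 arrangements keep the P's apart.

150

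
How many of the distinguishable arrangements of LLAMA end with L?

With the last slot taken by L, it remains to arrange the other 4 letters (LAMA).
Those 4 letters have A appearing twice, giving (4)!/(2!) = 12.

12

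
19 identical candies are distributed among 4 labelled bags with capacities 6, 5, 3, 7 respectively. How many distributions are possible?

10

Without the upper bounds there are C(22,3) = 1540 ways to split 19 among 4 bags.
Subtract solutions that violate a single cap (substitute x_i' = x_i − (cap_i+1)): x_1 ≥ 7 gives C(15,3) = 455; x_2 ≥ 6 gives C(16,3) = 560; x_3 ≥ 4 gives C(18,3) = 816; x_4 ≥ 8 gives C(14,3) = 364. Together 2195.
Add back pairs where two caps are both exceeded: 84 + 165 + 35 + 220 + 56 + 120 = 680.
Subtract triples: 10 + 0 + 1 + 4 = 15.
By inclusion–exclusion the count is 1540 − 2195 + 680 − 15 = 10.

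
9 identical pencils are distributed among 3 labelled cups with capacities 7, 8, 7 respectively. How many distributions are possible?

48

By stars and bars, unrestricted non-negative solutions to x_1+…+x_3 = 9 number C(9+2,2) = 55.
Subtract solutions that violate a single cap (substitute x_i' = x_i − (cap_i+1)): x_1 ≥ 8 gives C(3,2) = 3; x_2 ≥ 9 gives C(2,2) = 1; x_3 ≥ 8 gives C(3,2) = 3. Together 7.
No two caps can be exceeded simultaneously, so the pair terms are all 0.
By inclusion–exclusion the count is 55 − 7 + 0 = 48.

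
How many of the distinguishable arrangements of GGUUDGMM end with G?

630

Fix G in the last position and arrange the remaining 7 letters.
Those 7 letters have G appearing twice, M appearing twice, and U appearing twice, giving (7)!/(2!·2!·2!) = 630.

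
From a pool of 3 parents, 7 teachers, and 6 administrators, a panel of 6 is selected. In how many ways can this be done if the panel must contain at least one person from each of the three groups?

6006

Total 6-person selections from all 16: C(16,6) = 8008.
Subtract selections that omit an entire group: no parents → C(13,6) = 1716; no teachers → C(9,6) = 84; no administrators → C(10,6) = 210.
Add back selections omitting two groups (i.e. drawn from a single group): C(3,6) + C(7,6) + C(6,6) = 8.
By inclusion–exclusion: 8008 − 2010 + 8 = 6006.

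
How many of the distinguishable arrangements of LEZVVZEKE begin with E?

Fix E in the first position and arrange the remaining 8 letters.
Those 8 letters have E appearing twice, V appearing twice, and Z appearing twice, giving (8)!/(2!·2!·2!) = 5040.

5040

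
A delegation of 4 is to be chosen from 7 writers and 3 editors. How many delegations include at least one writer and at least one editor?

175

Unrestricted: C(10,4) = 210 ways to pick any 4 of the 10.
Subtract selections that omit an entire group: no writers → C(3,4) = 0; no editors → C(7,4) = 35.
Both groups omitted at once is impossible, so 210 − 35 = 175.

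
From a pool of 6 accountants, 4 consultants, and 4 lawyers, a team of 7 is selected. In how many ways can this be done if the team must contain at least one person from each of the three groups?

3184

Total 7-person selections from all 14: C(14,7) = 3432.
Subtract selections that omit an entire group: no accountants → C(8,7) = 8; no consultants → C(10,7) = 120; no lawyers → C(10,7) = 120.
Add back selections omitting two groups (i.e. drawn from a single group): C(6,7) + C(4,7) + C(4,7) = 0.
By inclusion–exclusion: 3432 − 248 + 0 = 3184.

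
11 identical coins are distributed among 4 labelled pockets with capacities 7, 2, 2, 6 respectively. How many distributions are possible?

45

Without the upper bounds there are C(14,3) = 364 ways to split 11 among 4 pockets.
Subtract solutions that violate a single cap (substitute x_i' = x_i − (cap_i+1)): x_1 ≥ 8 gives C(6,3) = 20; x_2 ≥ 3 gives C(11,3) = 165; x_3 ≥ 3 gives C(11,3) = 165; x_4 ≥ 7 gives C(7,3) = 35. Together 385.
Add back pairs where two caps are both exceeded: 1 + 1 + 0 + 56 + 4 + 4 = 66.
By inclusion–exclusion the count is 364 − 385 + 66 = 45.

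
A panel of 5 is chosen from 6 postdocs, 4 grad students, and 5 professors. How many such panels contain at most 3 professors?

Split by how many professors are chosen (0 through 3).
Sum: C(5,0)·C(10,5) + C(5,1)·C(10,4) + C(5,2)·C(10,3) + C(5,3)·C(10,2) = 252 + 1050 + 1200 + 450 = 2952.

2952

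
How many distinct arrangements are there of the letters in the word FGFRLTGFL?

The 9 letters of FGFRLTGFL have repeats: F appearing 3 times, G appearing twice, and L appearing twice.
Dividing 9! = 362880 by 3!·2!·2! = 24 for the repeated letters gives 15120.

15120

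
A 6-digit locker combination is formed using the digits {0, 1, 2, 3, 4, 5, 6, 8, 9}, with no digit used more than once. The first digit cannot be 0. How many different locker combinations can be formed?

The first digit has 9−1 = 8 choices (anything except 0).
The remaining 5 digits are filled from the other 8 symbols without repetition: 8 × 7 × 6 × 5 × 4 = 6720.
Total: 8 × 6720 = 53760.

53760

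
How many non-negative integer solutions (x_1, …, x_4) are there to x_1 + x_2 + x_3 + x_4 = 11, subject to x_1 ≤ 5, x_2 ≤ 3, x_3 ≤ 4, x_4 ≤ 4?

Without the upper bounds there are C(14,3) = 364 ways to split 11 among 4 variables.
Subtract solutions that violate a single cap (substitute x_i' = x_i − (cap_i+1)): x_1 ≥ 6 gives C(8,3) = 56; x_2 ≥ 4 gives C(10,3) = 120; x_3 ≥ 5 gives C(9,3) = 84; x_4 ≥ 5 gives C(9,3) = 84. Together 344.
Add back pairs where two caps are both exceeded: 4 + 1 + 1 + 10 + 10 + 4 = 30.
By inclusion–exclusion the count is 364 − 344 + 30 = 50.

50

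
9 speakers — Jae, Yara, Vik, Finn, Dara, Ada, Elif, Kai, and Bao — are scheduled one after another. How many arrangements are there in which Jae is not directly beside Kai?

282240

Of the 9! = 362880 arrangements, those with Jae and Kai adjacent number 2 × 8! = 80640 (treat the pair as a block with 2 internal orders).
Complementary counting: 362880 − 80640 = 282240.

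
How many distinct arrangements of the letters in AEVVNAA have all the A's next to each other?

60

Treat the 3 copies of A as a single block. The multiset to arrange is then {AAA, E, N, V, V}, 5 items in all.
That gives (5)!/(2!) = 60 arrangements.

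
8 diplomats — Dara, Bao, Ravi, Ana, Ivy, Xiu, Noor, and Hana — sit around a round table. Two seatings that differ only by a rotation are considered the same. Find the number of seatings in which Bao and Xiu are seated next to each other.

Glue Bao and Xiu into a block (2 internal orders). Seating 7 units around a circle gives (6)! arrangements.
So 2 × (6)! = 2 × 720 = 1440.

1440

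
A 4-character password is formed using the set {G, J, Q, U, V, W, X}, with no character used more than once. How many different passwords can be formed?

Choose and order 4 of the 7 symbols: the first character has 7 options, the next 6, then 5, 4.
7 × 6 × 5 × 4 = 840.

840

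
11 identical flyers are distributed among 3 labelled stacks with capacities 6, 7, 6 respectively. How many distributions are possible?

By stars and bars, unrestricted non-negative solutions to x_1+…+x_3 = 11 number C(11+2,2) = 78.
Subtract solutions that violate a single cap (substitute x_i' = x_i − (cap_i+1)): x_1 ≥ 7 gives C(6,2) = 15; x_2 ≥ 8 gives C(5,2) = 10; x_3 ≥ 7 gives C(6,2) = 15. Together 40.
No two caps can be exceeded simultaneously, so the pair terms are all 0.
By inclusion–exclusion the count is 78 − 40 + 0 = 38.

38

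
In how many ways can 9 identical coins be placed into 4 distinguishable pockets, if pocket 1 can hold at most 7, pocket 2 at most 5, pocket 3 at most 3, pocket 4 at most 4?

Without the upper bounds there are C(12,3) = 220 ways to split 9 among 4 pockets.
Subtract solutions that violate a single cap (substitute x_i' = x_i − (cap_i+1)): x_1 ≥ 8 gives C(4,3) = 4; x_2 ≥ 6 gives C(6,3) = 20; x_3 ≥ 4 gives C(8,3) = 56; x_4 ≥ 5 gives C(7,3) = 35. Together 115.
Add back pairs where two caps are both exceeded: 0 + 0 + 0 + 0 + 0 + 1 = 1.
By inclusion–exclusion the count is 220 − 115 + 1 = 106.

106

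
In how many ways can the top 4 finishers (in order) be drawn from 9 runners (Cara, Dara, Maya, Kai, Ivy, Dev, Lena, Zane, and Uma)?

3024

This is an ordered selection of 4 from 9: P(9,4).
That gives 9 × 8 × 7 × 6 = 3024.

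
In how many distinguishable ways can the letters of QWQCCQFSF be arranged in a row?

15120

The 9 letters of QWQCCQFSF have repeats: C appearing twice, F appearing twice, and Q appearing 3 times.
So there are 9! / (3!·2!·2!) = 15120 distinguishable arrangements.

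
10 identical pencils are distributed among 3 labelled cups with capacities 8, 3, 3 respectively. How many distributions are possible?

By stars and bars, unrestricted non-negative solutions to x_1+…+x_3 = 10 number C(10+2,2) = 66.
Subtract solutions that violate a single cap (substitute x_i' = x_i − (cap_i+1)): x_1 ≥ 9 gives C(3,2) = 3; x_2 ≥ 4 gives C(8,2) = 28; x_3 ≥ 4 gives C(8,2) = 28. Together 59.
Add back pairs where two caps are both exceeded: 0 + 0 + 6 = 6.
By inclusion–exclusion the count is 66 − 59 + 6 = 13.

13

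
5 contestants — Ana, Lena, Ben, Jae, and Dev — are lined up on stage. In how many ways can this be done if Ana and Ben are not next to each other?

72

There are 5! = 120 arrangements in all. If Ana and Ben are adjacent, merging them into one block gives 2·(4)! = 48 arrangements.
Complementary counting: 120 − 48 = 72.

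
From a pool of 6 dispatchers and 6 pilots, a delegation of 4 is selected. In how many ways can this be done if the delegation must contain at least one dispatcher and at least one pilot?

Unrestricted: C(12,4) = 495 ways to pick any 4 of the 12.
Subtract selections that omit an entire group: no dispatchers → C(6,4) = 15; no pilots → C(6,4) = 15.
Both groups omitted at once is impossible, so 495 − 30 = 465.

465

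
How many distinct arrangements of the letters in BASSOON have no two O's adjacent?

Total arrangements of BASSOON: 7!/(2!·2!) = 1260.
Arrangements with the O's together: treat OO as one letter, giving (6)!/(2!) = 360.
Subtracting, 1260 − 360 = 900 arrangements keep the O's apart.

900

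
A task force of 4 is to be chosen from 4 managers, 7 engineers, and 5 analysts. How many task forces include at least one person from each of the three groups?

Total 4-person selections from all 16: C(16,4) = 1820.
Subtract selections that omit an entire group: no managers → C(12,4) = 495; no engineers → C(9,4) = 126; no analysts → C(11,4) = 330.
Add back selections omitting two groups (i.e. drawn from a single group): C(4,4) + C(7,4) + C(5,4) = 41.
By inclusion–exclusion: 1820 − 951 + 41 = 910.

910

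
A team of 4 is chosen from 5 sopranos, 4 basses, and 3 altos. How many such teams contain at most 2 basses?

Split by how many basses are chosen (0 through 2).
Sum: C(4,0)·C(8,4) + C(4,1)·C(8,3) + C(4,2)·C(8,2) = 70 + 224 + 168 = 462.

462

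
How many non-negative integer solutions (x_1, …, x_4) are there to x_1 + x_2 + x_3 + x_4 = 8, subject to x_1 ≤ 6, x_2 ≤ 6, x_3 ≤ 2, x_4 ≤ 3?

70

Ignoring the caps, the number of non-negative solutions to x_1+…+x_4 = 8 is C(11,3) = 165.
Subtract solutions that violate a single cap (substitute x_i' = x_i − (cap_i+1)): x_1 ≥ 7 gives C(4,3) = 4; x_2 ≥ 7 gives C(4,3) = 4; x_3 ≥ 3 gives C(8,3) = 56; x_4 ≥ 4 gives C(7,3) = 35. Together 99.
Add back pairs where two caps are both exceeded: 0 + 0 + 0 + 0 + 0 + 4 = 4.
By inclusion–exclusion the count is 165 − 99 + 4 = 70.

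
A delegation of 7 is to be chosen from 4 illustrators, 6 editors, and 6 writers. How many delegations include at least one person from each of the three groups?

10408

Unrestricted: C(16,7) = 11440 ways to pick any 7 of the 16.
Subtract selections that omit an entire group: no illustrators → C(12,7) = 792; no editors → C(10,7) = 120; no writers → C(10,7) = 120.
Add back selections omitting two groups (i.e. drawn from a single group): C(4,7) + C(6,7) + C(6,7) = 0.
By inclusion–exclusion: 11440 − 1032 + 0 = 10408.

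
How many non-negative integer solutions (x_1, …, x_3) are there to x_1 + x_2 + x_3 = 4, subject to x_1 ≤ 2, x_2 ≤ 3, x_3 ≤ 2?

Ignoring the caps, the number of non-negative solutions to x_1+…+x_3 = 4 is C(6,2) = 15.
Subtract solutions that violate a single cap (substitute x_i' = x_i − (cap_i+1)): x_1 ≥ 3 gives C(3,2) = 3; x_2 ≥ 4 gives C(2,2) = 1; x_3 ≥ 3 gives C(3,2) = 3. Together 7.
No two caps can be exceeded simultaneously, so the pair terms are all 0.
By inclusion–exclusion the count is 15 − 7 + 0 = 8.

8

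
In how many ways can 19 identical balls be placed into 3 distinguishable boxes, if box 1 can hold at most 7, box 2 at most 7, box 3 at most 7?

By stars and bars, unrestricted non-negative solutions to x_1+…+x_3 = 19 number C(19+2,2) = 210.
Subtract solutions that violate a single cap (substitute x_i' = x_i − (cap_i+1)): x_1 ≥ 8 gives C(13,2) = 78; x_2 ≥ 8 gives C(13,2) = 78; x_3 ≥ 8 gives C(13,2) = 78. Together 234.
Add back pairs where two caps are both exceeded: 10 + 10 + 10 = 30.
By inclusion–exclusion the count is 210 − 234 + 30 = 6.

6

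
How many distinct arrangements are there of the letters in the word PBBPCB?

Letter multiplicities in PBBPCB: B×3, C×1, P×2.
So there are 6! / (3!·2!) = 60 distinguishable arrangements.

60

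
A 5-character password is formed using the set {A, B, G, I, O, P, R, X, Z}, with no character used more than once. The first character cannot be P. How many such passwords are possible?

The first character has 9−1 = 8 choices (anything except P).
The remaining 4 characters are filled from the other 8 symbols without repetition: 8 × 7 × 6 × 5 = 1680.
Total: 8 × 1680 = 13440.

13440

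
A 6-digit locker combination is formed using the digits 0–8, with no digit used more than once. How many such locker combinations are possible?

60480

This is a permutation of 6 out of 9: P(9,6) = 9!/3!.
9 × 8 × 7 × 6 × 5 × 4 = 60480.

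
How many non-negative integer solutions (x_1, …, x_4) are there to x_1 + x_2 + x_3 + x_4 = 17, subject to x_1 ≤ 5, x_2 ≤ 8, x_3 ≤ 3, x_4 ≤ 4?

20

Without the upper bounds there are C(20,3) = 1140 ways to split 17 among 4 variables.
Subtract solutions that violate a single cap (substitute x_i' = x_i − (cap_i+1)): x_1 ≥ 6 gives C(14,3) = 364; x_2 ≥ 9 gives C(11,3) = 165; x_3 ≥ 4 gives C(16,3) = 560; x_4 ≥ 5 gives C(15,3) = 455. Together 1544.
Add back pairs where two caps are both exceeded: 10 + 120 + 84 + 35 + 20 + 165 = 434.
Subtract triples: 0 + 0 + 10 + 0 = 10.
By inclusion–exclusion the count is 1140 − 1544 + 434 − 10 = 20.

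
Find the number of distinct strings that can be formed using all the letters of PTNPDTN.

The 7 letters of PTNPDTN have repeats: N appearing twice, P appearing twice, and T appearing twice.
Dividing 7! = 5040 by 2!·2!·2! = 8 for the repeated letters gives 630.

630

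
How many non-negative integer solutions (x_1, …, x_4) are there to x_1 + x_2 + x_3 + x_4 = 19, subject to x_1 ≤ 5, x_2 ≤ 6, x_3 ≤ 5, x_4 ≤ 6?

20

Ignoring the caps, the number of non-negative solutions to x_1+…+x_4 = 19 is C(22,3) = 1540.
Subtract solutions that violate a single cap (substitute x_i' = x_i − (cap_i+1)): x_1 ≥ 6 gives C(16,3) = 560; x_2 ≥ 7 gives C(15,3) = 455; x_3 ≥ 6 gives C(16,3) = 560; x_4 ≥ 7 gives C(15,3) = 455. Together 2030.
Add back pairs where two caps are both exceeded: 84 + 120 + 84 + 84 + 56 + 84 = 512.
Subtract triples: 1 + 0 + 1 + 0 = 2.
By inclusion–exclusion the count is 1540 − 2030 + 512 − 2 = 20.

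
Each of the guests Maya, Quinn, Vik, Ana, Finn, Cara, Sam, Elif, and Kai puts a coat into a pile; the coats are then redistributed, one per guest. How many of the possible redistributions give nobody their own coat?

Let Aᵢ be the assignments in which guest i gets their own coat. We want the size of the complement of A₁∪…∪A_9.
By inclusion–exclusion this is Σ_{j=0}^{9} (−1)^j C(9,j)·(9−j)!.
Computing: 362880 − 362880 + 181440 − 60480 + 15120 − 3024 + 504 − 72 + 9 − 1 = 133496.

133496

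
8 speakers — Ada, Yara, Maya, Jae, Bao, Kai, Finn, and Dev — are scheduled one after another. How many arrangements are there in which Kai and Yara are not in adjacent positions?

30240

There are 8! = 40320 arrangements in all. If Kai and Yara are adjacent, merging them into one block gives 2·(7)! = 10080 arrangements.
Complementary counting: 40320 − 10080 = 30240.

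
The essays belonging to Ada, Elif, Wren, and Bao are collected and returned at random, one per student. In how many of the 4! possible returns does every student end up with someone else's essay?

Let Aᵢ be the assignments in which student i gets their own essay. We want the size of the complement of A₁∪…∪A_4.
By inclusion–exclusion this is Σ_{j=0}^{4} (−1)^j C(4,j)·(4−j)!.
Computing: 24 − 24 + 12 − 4 + 1 = 9.

9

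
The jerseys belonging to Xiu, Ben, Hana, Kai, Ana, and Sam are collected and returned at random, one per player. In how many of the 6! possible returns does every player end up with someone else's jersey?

265

Count assignments avoiding every fixed point. For any j of the 6 players fixed to their old jersey, the other 6−j can be arranged in (6−j)! ways.
By inclusion–exclusion this is Σ_{j=0}^{6} (−1)^j C(6,j)·(6−j)!.
Computing: 720 − 720 + 360 − 120 + 30 − 6 + 1 = 265.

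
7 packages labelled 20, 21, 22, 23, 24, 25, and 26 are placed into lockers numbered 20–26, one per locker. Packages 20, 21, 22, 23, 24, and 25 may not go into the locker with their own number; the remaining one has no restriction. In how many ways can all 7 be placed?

Let Aᵢ (for 20 ≤ i ≤ 25) be the placements that put package i in its forbidden locker. Any j of these fix j positions, leaving (7−j)! ways to fill the rest, and there are C(6,j) ways to pick which j.
By inclusion–exclusion, the number of valid placements is Σ_{j=0}^{6} (−1)^j C(6,j)·(7−j)!.
Computing: 5040 − 4320 + 1800 − 480 + 90 − 12 + 1 = 2119.

2119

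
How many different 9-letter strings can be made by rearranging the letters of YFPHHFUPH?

15120

YFPHHFUPH has 9 letters with F appearing twice, H appearing 3 times, and P appearing twice.
Dividing 9! = 362880 by 3!·2!·2! = 24 for the repeated letters gives 15120.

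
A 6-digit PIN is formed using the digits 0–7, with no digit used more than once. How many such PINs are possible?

20160

Choose and order 6 of the 8 symbols: the first digit has 8 options, the next 7, and so on down to 3.
That product is 8 × 7 × 6 × 5 × 4 × 3 = 20160.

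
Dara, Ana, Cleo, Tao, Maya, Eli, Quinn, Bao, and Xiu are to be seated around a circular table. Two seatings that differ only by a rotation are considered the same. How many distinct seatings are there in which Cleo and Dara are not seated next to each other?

All circular seatings of 9 people number (8)! = 40320.
Those with Cleo next to Dara: fuse the pair into one unit and seat 8 units around a circle — 2·(7)! = 10080.
Subtracting, 40320 − 10080 = 30240.

30240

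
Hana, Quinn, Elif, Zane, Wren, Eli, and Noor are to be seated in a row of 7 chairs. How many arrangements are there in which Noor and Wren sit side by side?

Treat {Noor, Wren} as a single unit. There are 6 units to order, and the pair itself can be ordered 2 ways.
That gives 2 × 6! = 2 × 720 = 1440.

1440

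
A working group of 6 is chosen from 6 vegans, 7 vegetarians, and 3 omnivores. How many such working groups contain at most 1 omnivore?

Split by how many omnivores are chosen (0 through 1).
Sum: C(3,0)·C(13,6) + C(3,1)·C(13,5) = 1716 + 3861 = 5577.

5577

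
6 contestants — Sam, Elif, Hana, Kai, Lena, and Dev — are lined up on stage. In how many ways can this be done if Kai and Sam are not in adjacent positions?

Of the 6! = 720 arrangements, those with Kai and Sam adjacent number 2 × 5! = 240 (treat the pair as a block with 2 internal orders).
Complementary counting: 720 − 240 = 480.

480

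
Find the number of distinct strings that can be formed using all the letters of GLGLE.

The 5 letters of GLGLE have repeats: G appearing twice and L appearing twice.
The number of distinct arrangements is 5!/(2!·2!) = 120/4 = 30.

30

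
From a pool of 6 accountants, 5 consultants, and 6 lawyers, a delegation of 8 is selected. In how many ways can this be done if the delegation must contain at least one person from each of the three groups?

Total 8-person selections from all 17: C(17,8) = 24310.
Selections missing a whole group: no accountants → C(11,8) = 165; no consultants → C(12,8) = 495; no lawyers → C(11,8) = 165.
Add back selections omitting two groups (i.e. drawn from a single group): C(6,8) + C(5,8) + C(6,8) = 0.
By inclusion–exclusion: 24310 − 825 + 0 = 23485.

23485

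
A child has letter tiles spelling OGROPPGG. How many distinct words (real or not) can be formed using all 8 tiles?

1680

OGROPPGG has 8 letters with G appearing 3 times, O appearing twice, and P appearing twice.
So there are 8! / (3!·2!·2!) = 1680 distinguishable arrangements.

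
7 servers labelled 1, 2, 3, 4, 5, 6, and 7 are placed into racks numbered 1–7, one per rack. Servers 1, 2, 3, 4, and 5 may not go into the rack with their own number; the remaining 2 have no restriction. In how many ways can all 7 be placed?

Let Aᵢ (for 1 ≤ i ≤ 5) be the placements that put server i in its forbidden rack. Any j of these fix j positions, leaving (7−j)! ways to fill the rest, and there are C(5,j) ways to pick which j.
By inclusion–exclusion, the number of valid placements is Σ_{j=0}^{5} (−1)^j C(5,j)·(7−j)!.
Computing: 5040 − 3600 + 1200 − 240 + 30 − 2 = 2428.

2428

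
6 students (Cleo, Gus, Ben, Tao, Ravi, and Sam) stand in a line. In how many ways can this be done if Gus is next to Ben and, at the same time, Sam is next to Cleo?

96

Treat {Gus,Ben} as one block (2 orders) and {Sam,Cleo} as another (2 orders).
That leaves 4 units to arrange: 2 × 2 × 4! = 4 × 24 = 96.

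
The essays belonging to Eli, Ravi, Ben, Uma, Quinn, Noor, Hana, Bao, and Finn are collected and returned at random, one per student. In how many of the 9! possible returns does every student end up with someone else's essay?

Let Aᵢ be the assignments in which student i gets their own essay. We want the size of the complement of A₁∪…∪A_9.
By inclusion–exclusion this is Σ_{j=0}^{9} (−1)^j C(9,j)·(9−j)!.
Computing: 362880 − 362880 + 181440 − 60480 + 15120 − 3024 + 504 − 72 + 9 − 1 = 133496.

133496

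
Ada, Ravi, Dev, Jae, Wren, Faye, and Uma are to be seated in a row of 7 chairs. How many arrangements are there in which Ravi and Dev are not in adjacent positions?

Of the 7! = 5040 arrangements, those with Ravi and Dev adjacent number 2 × 6! = 1440 (treat the pair as a block with 2 internal orders).
Complementary counting: 5040 − 1440 = 3600.

3600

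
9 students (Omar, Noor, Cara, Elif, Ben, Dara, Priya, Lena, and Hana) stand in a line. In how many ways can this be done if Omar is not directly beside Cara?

282240

There are 9! = 362880 arrangements in all. If Omar and Cara are adjacent, merging them into one block gives 2·(8)! = 80640 arrangements.
Complementary counting: 362880 − 80640 = 282240.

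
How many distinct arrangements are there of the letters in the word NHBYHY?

180

NHBYHY has 6 letters with H appearing twice and Y appearing twice.
So there are 6! / (2!·2!) = 180 distinguishable arrangements.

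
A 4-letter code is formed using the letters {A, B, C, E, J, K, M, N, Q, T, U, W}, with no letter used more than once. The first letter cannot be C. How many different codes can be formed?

The first letter has 12−1 = 11 choices (anything except C).
The remaining 3 letters are filled from the other 11 symbols without repetition: 11 × 10 × 9 = 990.
Total: 11 × 990 = 10890.

10890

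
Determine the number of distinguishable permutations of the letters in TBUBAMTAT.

The 9 letters of TBUBAMTAT have repeats: A appearing twice, B appearing twice, and T appearing 3 times.
So there are 9! / (3!·2!·2!) = 15120 distinguishable arrangements.

15120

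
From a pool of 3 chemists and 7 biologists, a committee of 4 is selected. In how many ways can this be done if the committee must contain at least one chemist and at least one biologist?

Total 4-person selections from all 10: C(10,4) = 210.
Subtract selections that omit an entire group: no chemists → C(7,4) = 35; no biologists → C(3,4) = 0.
Both groups omitted at once is impossible, so 210 − 35 = 175.

175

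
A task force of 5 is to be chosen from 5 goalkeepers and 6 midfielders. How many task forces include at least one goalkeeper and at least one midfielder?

Total 5-person selections from all 11: C(11,5) = 462.
Subtract selections that omit an entire group: no goalkeepers → C(6,5) = 6; no midfielders → C(5,5) = 1.
Both groups omitted at once is impossible, so 462 − 7 = 455.

455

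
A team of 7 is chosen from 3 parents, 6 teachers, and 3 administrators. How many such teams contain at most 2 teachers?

Split by how many teachers are chosen (0 through 2).
Sum: C(6,0)·C(6,7) + C(6,1)·C(6,6) + C(6,2)·C(6,5) = 0 + 6 + 90 = 96.

96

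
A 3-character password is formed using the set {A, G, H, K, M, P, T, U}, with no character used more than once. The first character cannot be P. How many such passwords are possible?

294

The first character has 8−1 = 7 choices (anything except P).
The remaining 2 characters are filled from the other 7 symbols without repetition: 7 × 6 = 42.
Total: 7 × 42 = 294.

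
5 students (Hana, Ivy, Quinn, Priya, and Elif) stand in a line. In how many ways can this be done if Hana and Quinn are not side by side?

72

Of the 5! = 120 arrangements, those with Hana and Quinn adjacent number 2 × 4! = 48 (treat the pair as a block with 2 internal orders).
So 120 − 48 = 72 arrangements keep them apart.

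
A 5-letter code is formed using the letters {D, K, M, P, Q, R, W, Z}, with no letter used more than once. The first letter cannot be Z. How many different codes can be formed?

5880

The first letter has 8−1 = 7 choices (anything except Z).
The remaining 4 letters are filled from the other 7 symbols without repetition: 7 × 6 × 5 × 4 = 840.
Total: 7 × 840 = 5880.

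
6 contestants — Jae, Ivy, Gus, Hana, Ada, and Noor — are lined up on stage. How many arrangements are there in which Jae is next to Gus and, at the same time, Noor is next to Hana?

Treat {Jae,Gus} as one block (2 orders) and {Noor,Hana} as another (2 orders).
That leaves 4 units to arrange: 2 × 2 × 4! = 4 × 24 = 96.

96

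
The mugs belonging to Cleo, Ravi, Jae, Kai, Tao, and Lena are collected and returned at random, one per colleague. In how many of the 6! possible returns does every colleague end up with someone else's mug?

265

Let Aᵢ be the assignments in which colleague i gets their own mug. We want the size of the complement of A₁∪…∪A_6.
By inclusion–exclusion this is Σ_{j=0}^{6} (−1)^j C(6,j)·(6−j)!.
Computing: 720 − 720 + 360 − 120 + 30 − 6 + 1 = 265.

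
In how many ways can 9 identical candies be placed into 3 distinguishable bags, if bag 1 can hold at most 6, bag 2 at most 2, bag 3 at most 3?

Without the upper bounds there are C(11,2) = 55 ways to split 9 among 3 bags.
Subtract solutions that violate a single cap (substitute x_i' = x_i − (cap_i+1)): x_1 ≥ 7 gives C(4,2) = 6; x_2 ≥ 3 gives C(8,2) = 28; x_3 ≥ 4 gives C(7,2) = 21. Together 55.
Add back pairs where two caps are both exceeded: 0 + 0 + 6 = 6.
By inclusion–exclusion the count is 55 − 55 + 6 = 6.

6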